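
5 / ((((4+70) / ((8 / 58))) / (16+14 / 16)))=675 / 4292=0.16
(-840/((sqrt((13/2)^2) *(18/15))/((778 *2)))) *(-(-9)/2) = -9802800/13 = -754061.54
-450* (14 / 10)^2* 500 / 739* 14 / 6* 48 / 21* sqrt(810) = -21168000* sqrt(10) / 739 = -90580.64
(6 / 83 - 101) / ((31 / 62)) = -16754 / 83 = -201.86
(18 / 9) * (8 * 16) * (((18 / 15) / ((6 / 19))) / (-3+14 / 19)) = -92416 / 215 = -429.84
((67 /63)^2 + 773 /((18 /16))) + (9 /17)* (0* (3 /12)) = 2731633 /3969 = 688.24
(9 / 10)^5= 59049 / 100000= 0.59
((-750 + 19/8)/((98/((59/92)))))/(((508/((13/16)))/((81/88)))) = -0.01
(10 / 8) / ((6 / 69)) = 115 / 8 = 14.38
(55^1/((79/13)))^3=365525875/493039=741.37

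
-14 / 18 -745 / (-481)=3338 / 4329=0.77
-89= -89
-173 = -173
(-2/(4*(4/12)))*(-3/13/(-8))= -9/208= -0.04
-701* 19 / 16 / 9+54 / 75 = -330383 / 3600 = -91.77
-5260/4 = -1315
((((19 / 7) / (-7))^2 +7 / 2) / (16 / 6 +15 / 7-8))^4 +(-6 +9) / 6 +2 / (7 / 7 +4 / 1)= 58319036932585465917 / 22313396254648185680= 2.61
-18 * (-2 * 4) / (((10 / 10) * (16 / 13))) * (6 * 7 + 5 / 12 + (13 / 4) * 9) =8385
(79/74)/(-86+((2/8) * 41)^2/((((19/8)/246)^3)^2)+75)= 3716624599/451679120429023174025282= 0.00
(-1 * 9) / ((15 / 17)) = -51 / 5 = -10.20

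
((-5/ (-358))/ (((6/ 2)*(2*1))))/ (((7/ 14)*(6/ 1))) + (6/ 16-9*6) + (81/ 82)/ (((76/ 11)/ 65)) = -222536423/ 5019876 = -44.33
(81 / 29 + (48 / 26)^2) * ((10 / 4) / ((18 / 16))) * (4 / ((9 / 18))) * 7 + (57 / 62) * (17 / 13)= 234864193 / 303862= 772.93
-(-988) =988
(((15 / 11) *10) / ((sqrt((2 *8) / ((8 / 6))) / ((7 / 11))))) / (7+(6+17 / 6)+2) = 1050 *sqrt(3) / 12947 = 0.14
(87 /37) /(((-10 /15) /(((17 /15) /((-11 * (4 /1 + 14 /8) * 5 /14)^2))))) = -2319072 /296041625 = -0.01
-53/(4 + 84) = -53/88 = -0.60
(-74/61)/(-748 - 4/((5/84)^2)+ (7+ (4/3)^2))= 16650/25640801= 0.00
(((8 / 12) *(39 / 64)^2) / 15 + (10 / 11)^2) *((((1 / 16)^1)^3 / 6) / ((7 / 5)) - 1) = -25667632589 / 30450647040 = -0.84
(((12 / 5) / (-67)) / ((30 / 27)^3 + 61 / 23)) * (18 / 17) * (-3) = 0.03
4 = 4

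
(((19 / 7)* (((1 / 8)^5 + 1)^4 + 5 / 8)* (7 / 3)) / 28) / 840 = 0.00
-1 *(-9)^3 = 729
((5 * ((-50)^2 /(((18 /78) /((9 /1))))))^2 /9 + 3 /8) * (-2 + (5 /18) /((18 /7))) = -129496250001839 /2592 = -49959972994.54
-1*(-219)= 219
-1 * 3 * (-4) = 12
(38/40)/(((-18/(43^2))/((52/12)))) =-456703/1080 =-422.87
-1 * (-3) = 3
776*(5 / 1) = 3880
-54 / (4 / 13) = -351 / 2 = -175.50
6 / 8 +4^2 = 67 / 4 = 16.75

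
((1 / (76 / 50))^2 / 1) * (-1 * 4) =-625 / 361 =-1.73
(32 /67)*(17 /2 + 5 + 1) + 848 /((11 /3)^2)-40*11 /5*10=-6566672 /8107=-810.00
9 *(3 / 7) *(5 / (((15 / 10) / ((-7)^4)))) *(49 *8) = 12101040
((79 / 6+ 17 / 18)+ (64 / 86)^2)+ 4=18.66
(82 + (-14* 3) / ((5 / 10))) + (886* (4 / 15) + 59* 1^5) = 4399 / 15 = 293.27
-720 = -720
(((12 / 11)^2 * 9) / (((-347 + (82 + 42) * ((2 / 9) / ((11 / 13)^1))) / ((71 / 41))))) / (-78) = 138024 / 182509327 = 0.00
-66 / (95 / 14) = -9.73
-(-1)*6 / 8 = 3 / 4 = 0.75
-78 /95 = -0.82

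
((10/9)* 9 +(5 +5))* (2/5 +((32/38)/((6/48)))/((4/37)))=23832/19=1254.32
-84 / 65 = -1.29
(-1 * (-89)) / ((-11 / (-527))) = 46903 / 11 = 4263.91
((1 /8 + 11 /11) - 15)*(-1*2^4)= 222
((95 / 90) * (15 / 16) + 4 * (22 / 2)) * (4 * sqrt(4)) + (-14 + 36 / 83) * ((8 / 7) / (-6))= 2527355 / 6972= 362.50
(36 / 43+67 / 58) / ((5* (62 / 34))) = 84473 / 386570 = 0.22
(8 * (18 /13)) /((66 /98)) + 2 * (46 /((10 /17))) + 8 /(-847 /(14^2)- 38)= 5851570 /33891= 172.66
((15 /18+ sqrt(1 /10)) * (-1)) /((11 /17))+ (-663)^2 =29011469 /66- 17 * sqrt(10) /110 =439567.22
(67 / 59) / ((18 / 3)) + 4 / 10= 1043 / 1770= 0.59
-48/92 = -12/23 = -0.52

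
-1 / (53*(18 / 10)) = -5 / 477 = -0.01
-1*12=-12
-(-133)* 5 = 665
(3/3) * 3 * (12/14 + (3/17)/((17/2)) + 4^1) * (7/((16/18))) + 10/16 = 267881/2312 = 115.87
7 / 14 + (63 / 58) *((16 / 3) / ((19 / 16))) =5927 / 1102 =5.38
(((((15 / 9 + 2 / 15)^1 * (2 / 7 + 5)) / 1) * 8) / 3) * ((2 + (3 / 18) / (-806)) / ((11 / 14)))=1431308 / 22165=64.58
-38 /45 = -0.84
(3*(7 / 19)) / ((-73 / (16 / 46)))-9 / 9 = -32069 / 31901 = -1.01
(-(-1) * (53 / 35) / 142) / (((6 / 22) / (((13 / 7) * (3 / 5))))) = 7579 / 173950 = 0.04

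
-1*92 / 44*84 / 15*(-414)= 266616 / 55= 4847.56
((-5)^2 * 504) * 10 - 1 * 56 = 125944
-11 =-11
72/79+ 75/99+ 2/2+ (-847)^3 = -1584131610803/2607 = -607645420.33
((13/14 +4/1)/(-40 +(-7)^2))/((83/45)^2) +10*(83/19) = 80345155/1832474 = 43.85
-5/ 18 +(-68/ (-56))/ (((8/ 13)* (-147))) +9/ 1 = 430145/ 49392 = 8.71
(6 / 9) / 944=1 / 1416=0.00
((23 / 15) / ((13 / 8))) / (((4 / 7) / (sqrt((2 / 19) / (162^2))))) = 0.00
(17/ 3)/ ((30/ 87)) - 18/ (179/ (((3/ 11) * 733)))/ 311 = 300705527/ 18370770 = 16.37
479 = 479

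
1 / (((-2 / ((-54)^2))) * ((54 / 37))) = -999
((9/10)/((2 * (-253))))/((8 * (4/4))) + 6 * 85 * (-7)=-144513609/40480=-3570.00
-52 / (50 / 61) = -1586 / 25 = -63.44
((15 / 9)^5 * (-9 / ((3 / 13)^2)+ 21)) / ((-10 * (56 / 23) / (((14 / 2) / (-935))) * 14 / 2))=-106375 / 1272348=-0.08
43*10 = 430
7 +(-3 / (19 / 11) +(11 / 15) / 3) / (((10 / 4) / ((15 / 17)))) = 31363 / 4845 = 6.47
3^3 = 27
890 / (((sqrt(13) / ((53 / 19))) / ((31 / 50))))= 146227 * sqrt(13) / 1235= 426.91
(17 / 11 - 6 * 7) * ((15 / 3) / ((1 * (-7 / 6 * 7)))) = 13350 / 539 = 24.77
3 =3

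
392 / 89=4.40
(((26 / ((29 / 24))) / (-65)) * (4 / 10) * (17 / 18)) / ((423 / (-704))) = 191488 / 920025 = 0.21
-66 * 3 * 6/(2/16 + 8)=-9504/65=-146.22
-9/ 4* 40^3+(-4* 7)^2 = -143216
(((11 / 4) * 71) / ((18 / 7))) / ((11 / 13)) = 6461 / 72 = 89.74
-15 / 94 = -0.16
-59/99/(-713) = 59/70587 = 0.00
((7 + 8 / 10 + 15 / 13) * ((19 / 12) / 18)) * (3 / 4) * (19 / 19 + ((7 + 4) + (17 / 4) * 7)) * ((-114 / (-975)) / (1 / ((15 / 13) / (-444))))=-5847839 / 780374400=-0.01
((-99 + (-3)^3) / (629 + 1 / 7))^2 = 21609 / 538756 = 0.04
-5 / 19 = -0.26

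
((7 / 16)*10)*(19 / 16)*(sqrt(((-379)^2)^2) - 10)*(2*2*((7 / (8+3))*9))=6017420745 / 352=17094945.30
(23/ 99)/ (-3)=-23/ 297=-0.08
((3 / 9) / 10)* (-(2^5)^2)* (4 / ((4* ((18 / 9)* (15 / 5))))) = -256 / 45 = -5.69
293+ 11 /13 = 3820 /13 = 293.85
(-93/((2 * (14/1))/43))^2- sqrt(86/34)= 15992001/784- sqrt(731)/17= 20396.37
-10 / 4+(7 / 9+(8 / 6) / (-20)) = -161 / 90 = -1.79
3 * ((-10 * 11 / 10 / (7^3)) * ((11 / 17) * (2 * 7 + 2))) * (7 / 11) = -528 / 833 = -0.63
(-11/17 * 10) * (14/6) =-15.10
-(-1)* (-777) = -777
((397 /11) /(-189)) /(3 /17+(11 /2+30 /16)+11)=-53992 /5245317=-0.01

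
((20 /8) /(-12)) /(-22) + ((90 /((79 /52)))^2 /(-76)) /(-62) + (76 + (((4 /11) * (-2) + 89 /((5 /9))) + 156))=392.23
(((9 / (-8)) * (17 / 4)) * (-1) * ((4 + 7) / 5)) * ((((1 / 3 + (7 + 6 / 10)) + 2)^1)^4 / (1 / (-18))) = -1843387.66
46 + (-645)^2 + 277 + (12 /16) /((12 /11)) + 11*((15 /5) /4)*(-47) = 6655375 /16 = 415960.94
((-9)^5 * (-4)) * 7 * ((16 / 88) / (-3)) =-1102248 / 11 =-100204.36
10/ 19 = 0.53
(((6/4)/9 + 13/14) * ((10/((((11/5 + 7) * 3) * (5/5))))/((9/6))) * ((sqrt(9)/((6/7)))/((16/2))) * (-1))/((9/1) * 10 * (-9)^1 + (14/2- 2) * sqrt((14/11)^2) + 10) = 55/377136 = 0.00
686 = 686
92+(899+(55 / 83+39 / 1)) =85545 / 83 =1030.66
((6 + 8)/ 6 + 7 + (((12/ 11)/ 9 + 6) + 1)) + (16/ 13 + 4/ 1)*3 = 4597/ 143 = 32.15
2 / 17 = 0.12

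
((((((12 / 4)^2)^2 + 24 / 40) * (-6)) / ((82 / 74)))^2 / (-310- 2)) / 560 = -21364614 / 19121375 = -1.12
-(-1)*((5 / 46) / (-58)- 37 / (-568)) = 0.06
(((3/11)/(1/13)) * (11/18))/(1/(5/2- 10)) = -65/4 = -16.25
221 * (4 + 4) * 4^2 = 28288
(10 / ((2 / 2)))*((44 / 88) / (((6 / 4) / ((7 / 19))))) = 70 / 57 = 1.23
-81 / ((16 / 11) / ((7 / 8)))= -6237 / 128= -48.73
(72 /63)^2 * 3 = 192 /49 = 3.92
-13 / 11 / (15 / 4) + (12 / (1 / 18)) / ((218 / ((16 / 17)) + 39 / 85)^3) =-18580106408155516 / 58959339474862695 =-0.32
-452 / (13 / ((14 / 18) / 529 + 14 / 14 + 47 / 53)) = -215364892 / 3280329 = -65.65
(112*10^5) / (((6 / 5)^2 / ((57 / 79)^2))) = 25270000000 / 6241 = 4049030.60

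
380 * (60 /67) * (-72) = -1641600 /67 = -24501.49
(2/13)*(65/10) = 1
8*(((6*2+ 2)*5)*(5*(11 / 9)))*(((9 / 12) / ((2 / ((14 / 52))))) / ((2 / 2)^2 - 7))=-13475 / 234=-57.59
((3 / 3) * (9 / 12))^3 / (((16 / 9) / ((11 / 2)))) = 2673 / 2048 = 1.31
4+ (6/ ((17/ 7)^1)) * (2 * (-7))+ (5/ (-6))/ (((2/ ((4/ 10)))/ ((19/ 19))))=-3137/ 102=-30.75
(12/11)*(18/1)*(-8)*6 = -10368/11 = -942.55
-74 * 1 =-74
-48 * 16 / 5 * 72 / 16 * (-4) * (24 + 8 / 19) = 6414336 / 95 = 67519.33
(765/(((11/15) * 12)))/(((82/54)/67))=6919425/1804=3835.60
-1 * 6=-6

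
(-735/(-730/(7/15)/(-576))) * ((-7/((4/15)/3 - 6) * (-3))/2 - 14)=29610504/6935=4269.72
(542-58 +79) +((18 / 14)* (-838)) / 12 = 6625 / 14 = 473.21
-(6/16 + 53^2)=-22475/8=-2809.38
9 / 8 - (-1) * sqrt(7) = 9 / 8 + sqrt(7) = 3.77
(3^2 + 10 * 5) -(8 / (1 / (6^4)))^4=-11555266180939717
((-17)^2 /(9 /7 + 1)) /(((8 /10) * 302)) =10115 /19328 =0.52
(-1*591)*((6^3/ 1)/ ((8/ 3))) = -47871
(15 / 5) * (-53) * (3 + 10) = -2067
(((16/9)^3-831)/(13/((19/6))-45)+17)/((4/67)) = 705567553/1132866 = 622.82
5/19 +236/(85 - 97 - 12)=-1091/114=-9.57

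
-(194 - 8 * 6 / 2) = -170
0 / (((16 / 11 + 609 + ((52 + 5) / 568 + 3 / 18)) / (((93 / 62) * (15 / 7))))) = 0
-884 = -884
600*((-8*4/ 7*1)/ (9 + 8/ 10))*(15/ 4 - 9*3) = 2232000/ 343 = 6507.29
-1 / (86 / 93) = -93 / 86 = -1.08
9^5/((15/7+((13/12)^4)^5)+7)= 1584657856558216709425594368/378395385940804003890871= 4187.84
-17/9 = -1.89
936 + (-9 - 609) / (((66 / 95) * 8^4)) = 42162631 / 45056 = 935.78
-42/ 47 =-0.89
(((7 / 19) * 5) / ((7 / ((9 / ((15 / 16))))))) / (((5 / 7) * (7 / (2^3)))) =384 / 95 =4.04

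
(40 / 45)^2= 64 / 81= 0.79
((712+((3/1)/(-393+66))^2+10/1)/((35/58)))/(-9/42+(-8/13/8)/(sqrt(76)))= -4792695065262/856917125+45275122074*sqrt(19)/856917125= -5362.65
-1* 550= -550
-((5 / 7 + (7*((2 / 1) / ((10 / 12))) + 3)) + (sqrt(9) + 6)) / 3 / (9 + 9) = -1033 / 1890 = -0.55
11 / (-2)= -11 / 2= -5.50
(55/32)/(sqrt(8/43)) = 55* sqrt(86)/128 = 3.98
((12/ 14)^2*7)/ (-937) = -36/ 6559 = -0.01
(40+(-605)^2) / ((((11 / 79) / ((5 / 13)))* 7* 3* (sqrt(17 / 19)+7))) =2747317825 / 392106-20656525* sqrt(323) / 392106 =6059.78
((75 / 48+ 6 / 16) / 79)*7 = 217 / 1264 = 0.17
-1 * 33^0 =-1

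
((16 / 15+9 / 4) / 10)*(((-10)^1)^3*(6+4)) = -3316.67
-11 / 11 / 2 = -0.50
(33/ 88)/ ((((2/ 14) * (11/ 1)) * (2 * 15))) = 0.01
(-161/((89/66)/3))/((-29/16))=510048/2581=197.62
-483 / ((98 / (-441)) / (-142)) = -308637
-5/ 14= -0.36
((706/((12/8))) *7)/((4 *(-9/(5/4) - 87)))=-12355/1413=-8.74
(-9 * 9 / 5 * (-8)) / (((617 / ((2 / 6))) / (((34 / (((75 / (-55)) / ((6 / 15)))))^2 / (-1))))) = -13428096 / 1928125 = -6.96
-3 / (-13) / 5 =3 / 65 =0.05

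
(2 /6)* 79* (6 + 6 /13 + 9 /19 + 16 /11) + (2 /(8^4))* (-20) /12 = 3688035055 /16693248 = 220.93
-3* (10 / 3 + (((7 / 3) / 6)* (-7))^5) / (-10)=-276176689 / 6298560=-43.85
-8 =-8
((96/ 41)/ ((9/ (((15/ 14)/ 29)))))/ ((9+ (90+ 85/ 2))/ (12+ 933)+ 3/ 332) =3585600/ 59227657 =0.06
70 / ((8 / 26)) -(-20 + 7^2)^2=-1227 / 2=-613.50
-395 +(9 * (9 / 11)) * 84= 223.55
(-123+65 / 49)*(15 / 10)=-182.51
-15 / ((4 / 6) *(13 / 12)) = -270 / 13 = -20.77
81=81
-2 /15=-0.13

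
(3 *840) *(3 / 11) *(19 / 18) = 7980 / 11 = 725.45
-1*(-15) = 15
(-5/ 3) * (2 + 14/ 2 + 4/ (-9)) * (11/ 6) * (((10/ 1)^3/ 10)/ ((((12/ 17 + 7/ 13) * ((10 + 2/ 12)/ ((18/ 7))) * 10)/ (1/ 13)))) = -748/ 183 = -4.09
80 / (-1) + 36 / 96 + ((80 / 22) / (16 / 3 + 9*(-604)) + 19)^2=281.35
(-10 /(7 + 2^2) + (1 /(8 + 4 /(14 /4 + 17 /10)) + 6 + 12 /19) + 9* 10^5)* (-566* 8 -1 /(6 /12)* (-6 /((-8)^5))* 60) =-10466014697334091 /2568192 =-4075246203.30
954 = 954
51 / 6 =17 / 2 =8.50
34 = 34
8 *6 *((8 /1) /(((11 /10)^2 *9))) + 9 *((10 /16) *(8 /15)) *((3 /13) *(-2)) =159866 /4719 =33.88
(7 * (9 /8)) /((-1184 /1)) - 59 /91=-564581 /861952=-0.66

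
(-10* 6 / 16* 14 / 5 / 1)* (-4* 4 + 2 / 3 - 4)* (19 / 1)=3857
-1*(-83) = 83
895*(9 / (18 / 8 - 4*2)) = -32220 / 23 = -1400.87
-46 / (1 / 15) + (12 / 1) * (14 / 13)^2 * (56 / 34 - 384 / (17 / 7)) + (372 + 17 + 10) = -7092363 / 2873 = -2468.63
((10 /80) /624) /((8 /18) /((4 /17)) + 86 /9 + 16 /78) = 3 /174464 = 0.00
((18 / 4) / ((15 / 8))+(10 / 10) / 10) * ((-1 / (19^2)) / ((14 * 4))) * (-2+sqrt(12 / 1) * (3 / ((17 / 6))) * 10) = 5 / 20216 -225 * sqrt(3) / 85918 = -0.00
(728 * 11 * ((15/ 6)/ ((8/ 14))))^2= 1227451225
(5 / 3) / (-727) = -5 / 2181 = -0.00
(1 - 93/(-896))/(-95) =-989/85120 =-0.01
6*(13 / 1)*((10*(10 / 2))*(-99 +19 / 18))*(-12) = 4583800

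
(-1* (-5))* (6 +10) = 80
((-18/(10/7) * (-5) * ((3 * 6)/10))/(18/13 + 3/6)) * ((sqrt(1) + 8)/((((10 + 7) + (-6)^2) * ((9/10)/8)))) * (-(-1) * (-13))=-438048/371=-1180.72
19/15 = 1.27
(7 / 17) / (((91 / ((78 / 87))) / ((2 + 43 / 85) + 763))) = 130136 / 41905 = 3.11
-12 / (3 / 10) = -40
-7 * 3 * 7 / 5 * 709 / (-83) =104223 / 415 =251.14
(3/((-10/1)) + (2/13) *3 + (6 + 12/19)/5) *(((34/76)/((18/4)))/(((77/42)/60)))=249900/51623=4.84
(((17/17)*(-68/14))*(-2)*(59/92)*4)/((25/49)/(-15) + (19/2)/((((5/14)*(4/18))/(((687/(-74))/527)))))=-32856594960/2825175859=-11.63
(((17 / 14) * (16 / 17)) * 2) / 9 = 16 / 63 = 0.25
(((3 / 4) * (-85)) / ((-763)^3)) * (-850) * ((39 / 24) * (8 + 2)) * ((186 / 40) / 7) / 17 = -0.00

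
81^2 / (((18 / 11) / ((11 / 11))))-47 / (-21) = 168493 / 42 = 4011.74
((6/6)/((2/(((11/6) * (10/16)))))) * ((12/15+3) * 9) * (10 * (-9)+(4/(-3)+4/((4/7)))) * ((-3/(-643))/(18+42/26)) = -687401/1748960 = -0.39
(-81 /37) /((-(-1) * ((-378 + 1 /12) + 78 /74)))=0.01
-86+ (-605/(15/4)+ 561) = 313.67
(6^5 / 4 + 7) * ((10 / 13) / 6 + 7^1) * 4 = 2169512 / 39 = 55628.51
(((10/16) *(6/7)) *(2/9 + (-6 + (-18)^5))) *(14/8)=-21257705/12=-1771475.42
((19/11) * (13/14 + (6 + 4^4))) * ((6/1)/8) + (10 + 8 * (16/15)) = 3318503/9240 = 359.15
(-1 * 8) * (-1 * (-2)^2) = 32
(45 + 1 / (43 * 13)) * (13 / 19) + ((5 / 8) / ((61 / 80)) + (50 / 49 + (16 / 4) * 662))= 344533432 / 128527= 2680.63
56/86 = 28/43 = 0.65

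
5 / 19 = 0.26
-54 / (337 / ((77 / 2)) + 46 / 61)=-126819 / 22328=-5.68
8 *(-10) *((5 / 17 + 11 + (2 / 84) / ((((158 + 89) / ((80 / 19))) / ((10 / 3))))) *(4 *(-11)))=199842114560 / 5026203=39760.06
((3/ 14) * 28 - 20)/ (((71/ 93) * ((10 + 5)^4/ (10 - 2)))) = -3472/ 1198125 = -0.00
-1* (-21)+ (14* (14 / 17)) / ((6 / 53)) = 6265 / 51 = 122.84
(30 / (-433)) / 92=-15 / 19918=-0.00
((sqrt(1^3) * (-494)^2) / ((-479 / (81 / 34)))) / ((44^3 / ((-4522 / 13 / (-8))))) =-50557689 / 81606272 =-0.62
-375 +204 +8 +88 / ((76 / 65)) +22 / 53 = -87933 / 1007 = -87.32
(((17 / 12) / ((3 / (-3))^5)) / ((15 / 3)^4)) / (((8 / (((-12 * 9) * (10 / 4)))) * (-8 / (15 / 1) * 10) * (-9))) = 51 / 32000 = 0.00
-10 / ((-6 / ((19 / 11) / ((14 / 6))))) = 95 / 77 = 1.23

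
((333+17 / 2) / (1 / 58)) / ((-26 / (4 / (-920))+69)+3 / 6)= 39614 / 12099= 3.27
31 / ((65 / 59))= 1829 / 65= 28.14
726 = 726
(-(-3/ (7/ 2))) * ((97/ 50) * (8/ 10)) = 1164/ 875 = 1.33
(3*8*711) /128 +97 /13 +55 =40721 /208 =195.77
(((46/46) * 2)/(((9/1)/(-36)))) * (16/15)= -128/15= -8.53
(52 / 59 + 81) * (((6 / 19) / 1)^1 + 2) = 212564 / 1121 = 189.62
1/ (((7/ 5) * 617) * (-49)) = -5/ 211631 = -0.00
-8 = -8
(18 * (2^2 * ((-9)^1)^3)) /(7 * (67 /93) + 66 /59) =-288001656 /33809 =-8518.49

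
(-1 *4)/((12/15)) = -5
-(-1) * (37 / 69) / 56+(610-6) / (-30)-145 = -1063397 / 6440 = -165.12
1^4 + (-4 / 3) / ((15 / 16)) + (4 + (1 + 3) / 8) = 367 / 90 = 4.08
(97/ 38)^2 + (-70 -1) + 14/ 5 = -445359/ 7220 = -61.68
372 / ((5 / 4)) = 1488 / 5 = 297.60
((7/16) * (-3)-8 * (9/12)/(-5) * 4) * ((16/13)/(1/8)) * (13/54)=124/15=8.27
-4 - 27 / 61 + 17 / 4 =-47 / 244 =-0.19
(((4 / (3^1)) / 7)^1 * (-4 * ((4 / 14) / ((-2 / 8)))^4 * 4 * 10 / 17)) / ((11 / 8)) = -20971520 / 9428727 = -2.22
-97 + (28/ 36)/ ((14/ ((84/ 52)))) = -7559/ 78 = -96.91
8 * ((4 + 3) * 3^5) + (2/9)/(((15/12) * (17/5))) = 2082032/153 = 13608.05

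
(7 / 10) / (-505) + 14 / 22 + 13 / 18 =339266 / 249975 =1.36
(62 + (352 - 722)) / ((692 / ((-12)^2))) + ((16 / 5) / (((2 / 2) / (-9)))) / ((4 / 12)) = -130176 / 865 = -150.49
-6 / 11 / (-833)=6 / 9163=0.00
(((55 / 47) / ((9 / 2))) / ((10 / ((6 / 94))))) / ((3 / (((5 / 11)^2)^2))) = 625 / 26461611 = 0.00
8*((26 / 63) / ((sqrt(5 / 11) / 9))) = 208*sqrt(55) / 35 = 44.07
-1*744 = -744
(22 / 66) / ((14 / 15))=5 / 14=0.36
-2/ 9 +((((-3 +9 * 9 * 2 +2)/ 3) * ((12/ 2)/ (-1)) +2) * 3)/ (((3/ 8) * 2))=-11522/ 9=-1280.22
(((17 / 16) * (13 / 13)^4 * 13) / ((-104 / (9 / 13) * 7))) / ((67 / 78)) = -459 / 30016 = -0.02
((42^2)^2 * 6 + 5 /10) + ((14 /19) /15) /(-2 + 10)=21284001217 /1140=18670176.51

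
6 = 6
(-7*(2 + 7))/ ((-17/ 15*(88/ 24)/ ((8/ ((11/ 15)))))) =340200/ 2057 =165.39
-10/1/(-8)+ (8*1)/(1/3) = 101/4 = 25.25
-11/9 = -1.22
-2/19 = -0.11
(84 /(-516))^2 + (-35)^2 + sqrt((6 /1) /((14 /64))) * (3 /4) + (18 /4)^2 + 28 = 6 * sqrt(21) /7 + 9417153 /7396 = 1277.20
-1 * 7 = -7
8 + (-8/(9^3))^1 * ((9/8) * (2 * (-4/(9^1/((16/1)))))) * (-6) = 1688/243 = 6.95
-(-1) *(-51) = -51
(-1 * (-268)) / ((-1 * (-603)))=4 / 9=0.44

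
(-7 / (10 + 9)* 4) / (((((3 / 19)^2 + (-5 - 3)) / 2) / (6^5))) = 8273664 / 2879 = 2873.80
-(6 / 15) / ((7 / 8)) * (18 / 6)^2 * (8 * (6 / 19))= -6912 / 665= -10.39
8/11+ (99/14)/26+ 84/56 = 10007/4004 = 2.50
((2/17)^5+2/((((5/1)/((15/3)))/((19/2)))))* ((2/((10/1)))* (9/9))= 5395463/1419857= 3.80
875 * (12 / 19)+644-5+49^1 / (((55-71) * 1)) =361325 / 304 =1188.57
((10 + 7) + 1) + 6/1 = 24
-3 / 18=-1 / 6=-0.17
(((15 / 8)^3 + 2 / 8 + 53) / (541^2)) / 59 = 30639 / 8841307648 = 0.00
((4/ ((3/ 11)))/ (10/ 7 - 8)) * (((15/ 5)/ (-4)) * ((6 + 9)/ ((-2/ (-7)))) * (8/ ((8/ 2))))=8085/ 46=175.76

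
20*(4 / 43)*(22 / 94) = 880 / 2021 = 0.44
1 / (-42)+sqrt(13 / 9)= -1 / 42+sqrt(13) / 3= 1.18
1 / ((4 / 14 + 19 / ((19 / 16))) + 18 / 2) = 7 / 177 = 0.04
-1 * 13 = -13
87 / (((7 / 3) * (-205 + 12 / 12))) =-87 / 476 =-0.18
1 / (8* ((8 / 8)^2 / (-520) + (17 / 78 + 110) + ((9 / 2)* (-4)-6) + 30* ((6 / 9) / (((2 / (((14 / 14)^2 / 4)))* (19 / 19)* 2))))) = 195 / 136447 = 0.00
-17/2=-8.50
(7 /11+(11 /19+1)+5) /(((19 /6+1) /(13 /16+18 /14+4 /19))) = 5556603 /1389850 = 4.00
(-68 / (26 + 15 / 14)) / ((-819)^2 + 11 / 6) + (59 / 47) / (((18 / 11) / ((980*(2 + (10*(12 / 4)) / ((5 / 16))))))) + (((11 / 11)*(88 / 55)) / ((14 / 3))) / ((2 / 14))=237689750432256728 / 3226040554545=73678.48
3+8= 11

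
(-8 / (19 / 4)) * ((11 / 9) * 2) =-704 / 171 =-4.12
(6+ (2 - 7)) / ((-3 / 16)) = -16 / 3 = -5.33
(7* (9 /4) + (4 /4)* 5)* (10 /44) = 415 /88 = 4.72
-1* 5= -5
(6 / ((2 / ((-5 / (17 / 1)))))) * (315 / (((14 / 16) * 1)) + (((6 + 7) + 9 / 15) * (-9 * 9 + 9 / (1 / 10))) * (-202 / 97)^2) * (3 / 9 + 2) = -293357736 / 159953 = -1834.02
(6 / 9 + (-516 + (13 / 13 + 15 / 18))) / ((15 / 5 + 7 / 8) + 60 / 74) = -151996 / 1387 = -109.59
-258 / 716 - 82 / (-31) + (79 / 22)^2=40767703 / 2685716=15.18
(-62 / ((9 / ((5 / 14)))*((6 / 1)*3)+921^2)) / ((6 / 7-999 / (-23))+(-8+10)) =-49910 / 31626604269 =-0.00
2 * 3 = 6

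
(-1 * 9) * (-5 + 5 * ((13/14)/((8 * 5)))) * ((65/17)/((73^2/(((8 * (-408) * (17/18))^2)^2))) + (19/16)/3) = 244772728259389530259/85946112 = 2847979071576.73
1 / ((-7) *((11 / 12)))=-12 / 77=-0.16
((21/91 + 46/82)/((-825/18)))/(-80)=633/2931500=0.00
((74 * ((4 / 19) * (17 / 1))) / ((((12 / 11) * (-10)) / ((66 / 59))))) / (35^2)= -152218 / 6866125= -0.02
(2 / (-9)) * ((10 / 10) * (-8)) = 16 / 9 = 1.78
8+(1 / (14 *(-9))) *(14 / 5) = 359 / 45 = 7.98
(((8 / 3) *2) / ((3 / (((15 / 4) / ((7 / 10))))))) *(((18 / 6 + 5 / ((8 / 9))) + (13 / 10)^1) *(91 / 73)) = 25805 / 219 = 117.83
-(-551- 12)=563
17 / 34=1 / 2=0.50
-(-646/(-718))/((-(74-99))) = -323/8975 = -0.04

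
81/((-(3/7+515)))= -567/3608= -0.16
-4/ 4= -1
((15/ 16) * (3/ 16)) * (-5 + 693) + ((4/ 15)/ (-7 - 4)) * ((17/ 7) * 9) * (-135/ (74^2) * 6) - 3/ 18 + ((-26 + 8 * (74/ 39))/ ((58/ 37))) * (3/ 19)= 4340498658163/ 36243519312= 119.76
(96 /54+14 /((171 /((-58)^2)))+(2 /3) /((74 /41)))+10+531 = 1726348 /2109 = 818.56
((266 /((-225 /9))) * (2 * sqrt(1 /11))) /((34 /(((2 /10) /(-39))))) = 266 * sqrt(11) /911625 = 0.00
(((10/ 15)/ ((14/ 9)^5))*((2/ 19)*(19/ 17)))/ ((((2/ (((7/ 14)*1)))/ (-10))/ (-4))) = 98415/ 1142876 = 0.09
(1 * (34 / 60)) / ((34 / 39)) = 13 / 20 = 0.65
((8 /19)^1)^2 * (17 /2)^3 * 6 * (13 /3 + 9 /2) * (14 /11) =7344.14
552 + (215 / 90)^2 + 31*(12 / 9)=599.04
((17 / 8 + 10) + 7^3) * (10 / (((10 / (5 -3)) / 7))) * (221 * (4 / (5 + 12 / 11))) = 48345297 / 67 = 721571.60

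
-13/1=-13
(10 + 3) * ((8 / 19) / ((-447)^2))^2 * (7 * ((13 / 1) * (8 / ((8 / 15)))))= 378560 / 4804144256547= 0.00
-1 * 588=-588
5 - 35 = -30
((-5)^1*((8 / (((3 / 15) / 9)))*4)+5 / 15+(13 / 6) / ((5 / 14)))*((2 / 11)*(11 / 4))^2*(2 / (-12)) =299.73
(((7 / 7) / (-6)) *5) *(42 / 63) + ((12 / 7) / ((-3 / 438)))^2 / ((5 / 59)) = 1629905399 / 2205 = 739186.12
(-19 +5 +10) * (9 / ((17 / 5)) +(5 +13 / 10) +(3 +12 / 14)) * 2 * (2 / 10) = -60948 / 2975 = -20.49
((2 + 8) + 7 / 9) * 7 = 679 / 9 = 75.44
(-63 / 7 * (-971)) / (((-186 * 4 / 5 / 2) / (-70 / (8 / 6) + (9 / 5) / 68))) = 51970833 / 8432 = 6163.52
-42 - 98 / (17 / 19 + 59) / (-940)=-22463189 / 534860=-42.00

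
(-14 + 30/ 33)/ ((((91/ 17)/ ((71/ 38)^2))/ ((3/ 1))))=-9255276/ 361361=-25.61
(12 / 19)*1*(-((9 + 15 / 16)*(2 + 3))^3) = -1507379625 / 19456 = -77476.34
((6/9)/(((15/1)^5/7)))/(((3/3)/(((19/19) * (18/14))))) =0.00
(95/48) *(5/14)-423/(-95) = 329381/63840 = 5.16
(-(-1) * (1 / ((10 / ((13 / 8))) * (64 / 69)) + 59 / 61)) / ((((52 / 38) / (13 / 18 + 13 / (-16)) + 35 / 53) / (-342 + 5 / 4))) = 489718511177 / 18238238720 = 26.85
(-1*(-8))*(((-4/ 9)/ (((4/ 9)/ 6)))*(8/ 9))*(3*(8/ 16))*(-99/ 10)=3168/ 5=633.60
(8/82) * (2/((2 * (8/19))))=19/82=0.23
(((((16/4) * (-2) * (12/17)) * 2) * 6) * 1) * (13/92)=-3744/391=-9.58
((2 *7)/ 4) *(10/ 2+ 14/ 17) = 693/ 34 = 20.38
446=446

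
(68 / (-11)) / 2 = -34 / 11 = -3.09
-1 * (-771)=771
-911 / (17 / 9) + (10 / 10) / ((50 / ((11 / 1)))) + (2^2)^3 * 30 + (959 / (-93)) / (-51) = 341052073 / 237150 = 1438.13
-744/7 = -106.29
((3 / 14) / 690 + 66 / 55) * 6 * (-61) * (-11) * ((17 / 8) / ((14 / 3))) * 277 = 21982304223 / 36064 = 609535.94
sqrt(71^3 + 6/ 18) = sqrt(3221202)/ 3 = 598.26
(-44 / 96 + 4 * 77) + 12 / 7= 51955 / 168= 309.26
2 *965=1930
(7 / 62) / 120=7 / 7440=0.00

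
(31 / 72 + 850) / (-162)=-61231 / 11664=-5.25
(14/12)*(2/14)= 1/6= 0.17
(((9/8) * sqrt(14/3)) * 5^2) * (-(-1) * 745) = 55875 * sqrt(42)/8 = 45263.92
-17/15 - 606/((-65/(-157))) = -1464.86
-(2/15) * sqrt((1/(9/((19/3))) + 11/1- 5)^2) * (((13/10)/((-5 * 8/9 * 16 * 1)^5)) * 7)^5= 10010672498918512413105541292609199/3568119231764899702645714923623737840956866560000000000000000000000000000000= 0.00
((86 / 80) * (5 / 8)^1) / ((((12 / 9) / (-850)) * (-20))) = 10965 / 512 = 21.42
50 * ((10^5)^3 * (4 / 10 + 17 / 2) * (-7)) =-3115000000000000000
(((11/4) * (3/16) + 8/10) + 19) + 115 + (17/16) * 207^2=14611961/320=45662.38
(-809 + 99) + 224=-486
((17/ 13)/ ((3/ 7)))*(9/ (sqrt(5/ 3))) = 357*sqrt(15)/ 65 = 21.27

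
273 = 273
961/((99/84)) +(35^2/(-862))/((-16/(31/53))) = 19670355383/24122208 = 815.45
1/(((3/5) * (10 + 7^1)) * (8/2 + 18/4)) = 10/867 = 0.01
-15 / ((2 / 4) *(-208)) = 15 / 104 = 0.14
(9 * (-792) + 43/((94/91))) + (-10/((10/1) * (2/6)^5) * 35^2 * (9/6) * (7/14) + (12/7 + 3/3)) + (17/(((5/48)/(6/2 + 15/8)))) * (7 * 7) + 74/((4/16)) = -1257171563/6580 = -191059.51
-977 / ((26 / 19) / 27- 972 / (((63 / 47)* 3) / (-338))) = -3508407 / 293382830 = -0.01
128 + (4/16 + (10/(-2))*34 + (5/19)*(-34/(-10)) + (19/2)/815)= -2529853/61940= -40.84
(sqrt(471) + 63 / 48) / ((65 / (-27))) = -27 * sqrt(471) / 65 - 567 / 1040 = -9.56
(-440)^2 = 193600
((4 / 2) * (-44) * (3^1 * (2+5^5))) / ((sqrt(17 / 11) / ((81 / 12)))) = -5572314 * sqrt(187) / 17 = -4482367.52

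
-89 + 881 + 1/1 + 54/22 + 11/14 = 122621/154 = 796.24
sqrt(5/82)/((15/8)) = 4 * sqrt(410)/615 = 0.13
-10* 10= -100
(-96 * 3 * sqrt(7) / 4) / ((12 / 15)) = -90 * sqrt(7) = -238.12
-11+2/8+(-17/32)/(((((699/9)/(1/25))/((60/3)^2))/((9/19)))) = -191279/17708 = -10.80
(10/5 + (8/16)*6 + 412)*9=3753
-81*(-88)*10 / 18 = 3960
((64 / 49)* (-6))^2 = 61.41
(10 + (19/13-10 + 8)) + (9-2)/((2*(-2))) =7.71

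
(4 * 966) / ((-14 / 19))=-5244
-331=-331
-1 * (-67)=67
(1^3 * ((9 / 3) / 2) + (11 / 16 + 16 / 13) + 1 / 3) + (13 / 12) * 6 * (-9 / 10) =-6547 / 3120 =-2.10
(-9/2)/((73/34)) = -153/73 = -2.10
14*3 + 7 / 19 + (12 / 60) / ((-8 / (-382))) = 51.92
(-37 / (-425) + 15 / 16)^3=338171833063 / 314432000000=1.08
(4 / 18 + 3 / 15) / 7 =19 / 315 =0.06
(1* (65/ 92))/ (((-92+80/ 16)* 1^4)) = -65/ 8004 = -0.01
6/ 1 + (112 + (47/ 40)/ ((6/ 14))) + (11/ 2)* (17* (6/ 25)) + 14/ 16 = 43217/ 300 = 144.06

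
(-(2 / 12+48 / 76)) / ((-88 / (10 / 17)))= 0.01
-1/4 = -0.25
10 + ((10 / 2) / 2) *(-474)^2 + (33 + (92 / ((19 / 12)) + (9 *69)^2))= 18001210 / 19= 947432.11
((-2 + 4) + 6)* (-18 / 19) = -144 / 19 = -7.58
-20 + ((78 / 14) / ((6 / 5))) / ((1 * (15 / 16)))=-316 / 21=-15.05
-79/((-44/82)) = 3239/22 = 147.23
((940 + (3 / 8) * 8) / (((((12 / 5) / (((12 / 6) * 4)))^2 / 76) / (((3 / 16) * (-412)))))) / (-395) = 36909020 / 237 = 155734.26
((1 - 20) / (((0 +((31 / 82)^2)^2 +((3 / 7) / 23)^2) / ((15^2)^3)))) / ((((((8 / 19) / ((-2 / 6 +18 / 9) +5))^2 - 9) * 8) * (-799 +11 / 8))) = -376798569369584250000 / 2076147989067811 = -181489.26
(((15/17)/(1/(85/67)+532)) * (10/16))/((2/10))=1875/362296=0.01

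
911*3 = 2733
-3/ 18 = -1/ 6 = -0.17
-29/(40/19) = -551/40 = -13.78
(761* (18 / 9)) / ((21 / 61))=4421.05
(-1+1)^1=0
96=96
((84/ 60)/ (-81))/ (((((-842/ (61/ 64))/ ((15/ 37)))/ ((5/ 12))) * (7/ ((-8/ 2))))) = -305/ 161502336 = -0.00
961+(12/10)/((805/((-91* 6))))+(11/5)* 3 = 555902/575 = 966.79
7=7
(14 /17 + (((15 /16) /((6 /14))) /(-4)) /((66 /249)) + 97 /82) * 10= -278485 /490688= -0.57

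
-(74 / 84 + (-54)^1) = 2231 / 42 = 53.12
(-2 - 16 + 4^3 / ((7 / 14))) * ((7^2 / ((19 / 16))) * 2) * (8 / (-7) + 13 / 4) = 363440 / 19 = 19128.42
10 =10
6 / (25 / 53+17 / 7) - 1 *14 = -11.93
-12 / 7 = -1.71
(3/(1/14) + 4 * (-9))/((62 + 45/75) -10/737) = 7370/76877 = 0.10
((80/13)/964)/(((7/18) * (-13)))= -360/285103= -0.00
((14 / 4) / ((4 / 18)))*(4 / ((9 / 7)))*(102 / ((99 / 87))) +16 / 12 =144986 / 33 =4393.52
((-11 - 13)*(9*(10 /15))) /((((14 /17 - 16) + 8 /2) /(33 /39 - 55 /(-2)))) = 451044 /1235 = 365.22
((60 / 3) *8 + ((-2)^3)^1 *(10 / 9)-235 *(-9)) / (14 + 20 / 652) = 3324385 / 20583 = 161.51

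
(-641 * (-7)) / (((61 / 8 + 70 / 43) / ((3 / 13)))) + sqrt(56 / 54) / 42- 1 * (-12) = sqrt(21) / 189 + 1709044 / 13793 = 123.93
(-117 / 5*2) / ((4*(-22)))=117 / 220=0.53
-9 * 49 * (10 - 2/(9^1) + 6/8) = -18571/4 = -4642.75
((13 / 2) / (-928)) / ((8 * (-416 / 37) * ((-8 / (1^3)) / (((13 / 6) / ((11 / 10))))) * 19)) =-2405 / 2383282176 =-0.00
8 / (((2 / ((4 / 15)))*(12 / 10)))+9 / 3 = 3.89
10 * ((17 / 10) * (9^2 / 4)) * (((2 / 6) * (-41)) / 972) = -697 / 144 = -4.84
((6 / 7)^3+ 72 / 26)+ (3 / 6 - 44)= -357621 / 8918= -40.10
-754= -754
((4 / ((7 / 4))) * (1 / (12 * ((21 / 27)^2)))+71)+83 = 52930 / 343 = 154.31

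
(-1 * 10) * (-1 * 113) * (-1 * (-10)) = 11300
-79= -79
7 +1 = 8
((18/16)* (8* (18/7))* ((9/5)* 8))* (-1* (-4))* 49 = 326592/5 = 65318.40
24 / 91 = 0.26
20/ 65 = 4/ 13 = 0.31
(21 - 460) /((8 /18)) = -3951 /4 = -987.75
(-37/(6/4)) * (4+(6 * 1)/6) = -370/3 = -123.33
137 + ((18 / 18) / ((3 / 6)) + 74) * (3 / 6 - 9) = -509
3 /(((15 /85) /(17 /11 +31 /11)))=816 /11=74.18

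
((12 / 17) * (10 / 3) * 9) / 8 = 2.65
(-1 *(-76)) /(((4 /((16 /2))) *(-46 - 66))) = -19 /14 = -1.36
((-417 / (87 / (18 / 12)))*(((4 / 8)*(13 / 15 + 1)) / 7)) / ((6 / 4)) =-278 / 435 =-0.64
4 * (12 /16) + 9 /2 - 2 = 11 /2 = 5.50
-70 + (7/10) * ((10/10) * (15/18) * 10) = -385/6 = -64.17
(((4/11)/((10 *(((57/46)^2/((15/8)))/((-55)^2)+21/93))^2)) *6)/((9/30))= 4474276306637500/3144407980150441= 1.42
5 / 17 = 0.29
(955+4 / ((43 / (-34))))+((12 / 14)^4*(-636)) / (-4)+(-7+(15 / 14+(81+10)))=231828621 / 206486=1122.73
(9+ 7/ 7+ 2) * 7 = 84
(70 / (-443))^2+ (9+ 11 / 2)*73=1058.52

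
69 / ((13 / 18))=1242 / 13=95.54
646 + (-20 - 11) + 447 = 1062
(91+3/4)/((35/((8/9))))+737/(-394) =57041/124110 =0.46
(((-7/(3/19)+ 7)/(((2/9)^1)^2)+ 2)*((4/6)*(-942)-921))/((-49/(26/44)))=-7591649/539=-14084.69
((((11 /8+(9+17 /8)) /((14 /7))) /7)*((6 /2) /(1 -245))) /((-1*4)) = 75 /27328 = 0.00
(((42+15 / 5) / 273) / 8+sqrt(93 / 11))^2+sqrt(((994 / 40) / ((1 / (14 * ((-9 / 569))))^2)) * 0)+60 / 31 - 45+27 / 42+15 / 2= -4783180299 / 180724544+15 * sqrt(1023) / 4004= -26.35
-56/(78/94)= -2632/39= -67.49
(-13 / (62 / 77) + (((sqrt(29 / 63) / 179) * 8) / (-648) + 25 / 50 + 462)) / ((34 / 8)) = 55348 / 527 - 4 * sqrt(203) / 5176143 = 105.02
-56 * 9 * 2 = -1008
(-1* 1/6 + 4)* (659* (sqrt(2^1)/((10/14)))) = 106099* sqrt(2)/30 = 5001.55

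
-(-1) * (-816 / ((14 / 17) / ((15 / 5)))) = -20808 / 7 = -2972.57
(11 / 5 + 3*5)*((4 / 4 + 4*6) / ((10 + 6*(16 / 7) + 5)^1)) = 3010 / 201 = 14.98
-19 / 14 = -1.36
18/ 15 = 1.20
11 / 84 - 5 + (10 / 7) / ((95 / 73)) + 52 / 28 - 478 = -765943 / 1596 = -479.91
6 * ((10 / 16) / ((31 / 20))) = 75 / 31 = 2.42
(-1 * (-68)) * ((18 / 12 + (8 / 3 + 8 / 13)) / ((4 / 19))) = 120479 / 78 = 1544.60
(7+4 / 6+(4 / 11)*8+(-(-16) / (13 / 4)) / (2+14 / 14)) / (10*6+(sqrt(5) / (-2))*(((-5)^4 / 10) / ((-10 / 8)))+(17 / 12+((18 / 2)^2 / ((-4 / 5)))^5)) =-175432674625591729152 / 152801906886568495560106131887 -412169011200*sqrt(5) / 152801906886568495560106131887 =-0.00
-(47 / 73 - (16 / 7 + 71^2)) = 2576790 / 511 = 5042.64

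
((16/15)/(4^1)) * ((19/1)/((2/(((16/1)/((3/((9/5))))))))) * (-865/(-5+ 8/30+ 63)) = -8304/23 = -361.04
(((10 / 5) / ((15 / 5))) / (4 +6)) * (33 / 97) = 11 / 485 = 0.02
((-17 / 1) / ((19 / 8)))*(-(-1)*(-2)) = 272 / 19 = 14.32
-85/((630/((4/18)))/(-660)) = 3740/189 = 19.79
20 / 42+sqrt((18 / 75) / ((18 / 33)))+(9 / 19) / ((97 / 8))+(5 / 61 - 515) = -1214444768 / 2360883+sqrt(11) / 5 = -513.74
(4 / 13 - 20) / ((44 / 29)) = -12.98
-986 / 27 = -36.52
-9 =-9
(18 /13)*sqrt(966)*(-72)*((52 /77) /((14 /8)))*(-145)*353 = 1061372160*sqrt(966) /539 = 61202264.27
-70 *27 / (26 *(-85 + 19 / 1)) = 315 / 286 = 1.10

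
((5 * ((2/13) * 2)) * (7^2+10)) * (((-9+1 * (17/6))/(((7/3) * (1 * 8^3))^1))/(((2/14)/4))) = -10915/832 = -13.12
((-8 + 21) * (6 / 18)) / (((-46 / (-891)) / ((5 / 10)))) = 3861 / 92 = 41.97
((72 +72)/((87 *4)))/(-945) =-4/9135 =-0.00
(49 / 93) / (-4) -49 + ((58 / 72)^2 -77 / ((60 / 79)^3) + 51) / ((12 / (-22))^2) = -337199070259 / 723168000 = -466.28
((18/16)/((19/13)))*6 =351/76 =4.62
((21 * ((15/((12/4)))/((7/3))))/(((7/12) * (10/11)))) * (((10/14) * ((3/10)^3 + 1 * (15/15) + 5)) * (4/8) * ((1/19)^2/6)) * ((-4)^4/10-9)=1010691/722000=1.40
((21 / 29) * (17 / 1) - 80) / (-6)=1963 / 174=11.28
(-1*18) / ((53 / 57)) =-1026 / 53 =-19.36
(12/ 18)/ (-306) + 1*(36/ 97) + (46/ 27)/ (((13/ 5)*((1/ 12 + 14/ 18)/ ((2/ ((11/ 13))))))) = 32909047/ 15182343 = 2.17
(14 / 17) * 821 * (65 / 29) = 747110 / 493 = 1515.44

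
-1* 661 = -661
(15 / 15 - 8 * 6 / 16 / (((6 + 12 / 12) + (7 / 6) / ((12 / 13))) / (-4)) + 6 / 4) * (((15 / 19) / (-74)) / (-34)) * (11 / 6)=51733 / 22754704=0.00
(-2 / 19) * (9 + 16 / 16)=-20 / 19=-1.05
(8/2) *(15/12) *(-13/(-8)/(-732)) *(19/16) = -1235/93696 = -0.01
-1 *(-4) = 4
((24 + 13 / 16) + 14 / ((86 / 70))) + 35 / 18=236239 / 6192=38.15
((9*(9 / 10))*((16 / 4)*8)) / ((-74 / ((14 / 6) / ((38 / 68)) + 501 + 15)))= -1280880 / 703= -1822.02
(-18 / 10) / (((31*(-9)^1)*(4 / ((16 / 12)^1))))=1 / 465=0.00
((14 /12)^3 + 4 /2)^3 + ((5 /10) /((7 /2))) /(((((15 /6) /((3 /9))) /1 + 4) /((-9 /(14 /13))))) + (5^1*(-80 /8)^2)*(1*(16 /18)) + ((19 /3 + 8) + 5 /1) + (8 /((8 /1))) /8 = 5792227006529 /11357563392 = 509.99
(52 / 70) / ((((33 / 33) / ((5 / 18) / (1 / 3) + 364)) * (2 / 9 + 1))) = 221.74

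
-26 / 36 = -13 / 18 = -0.72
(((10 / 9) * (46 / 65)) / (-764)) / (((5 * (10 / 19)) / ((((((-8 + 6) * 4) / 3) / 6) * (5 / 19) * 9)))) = 0.00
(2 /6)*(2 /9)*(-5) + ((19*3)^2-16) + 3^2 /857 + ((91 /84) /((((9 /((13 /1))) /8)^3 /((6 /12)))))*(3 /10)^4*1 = 15615981536 /4820625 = 3239.41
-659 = -659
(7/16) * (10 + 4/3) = 119/24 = 4.96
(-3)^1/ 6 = -1/ 2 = -0.50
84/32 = 21/8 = 2.62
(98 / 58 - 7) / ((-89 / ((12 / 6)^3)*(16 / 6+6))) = 1848 / 33553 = 0.06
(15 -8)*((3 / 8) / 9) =7 / 24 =0.29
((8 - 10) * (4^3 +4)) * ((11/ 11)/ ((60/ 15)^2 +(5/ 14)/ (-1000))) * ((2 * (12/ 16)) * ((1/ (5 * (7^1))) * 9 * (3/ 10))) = -14688/ 14933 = -0.98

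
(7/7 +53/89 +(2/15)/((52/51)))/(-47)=-19973/543790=-0.04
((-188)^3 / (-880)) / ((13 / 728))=23256352 / 55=422842.76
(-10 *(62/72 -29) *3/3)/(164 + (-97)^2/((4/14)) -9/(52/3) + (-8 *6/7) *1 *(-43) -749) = 184366/21386277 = 0.01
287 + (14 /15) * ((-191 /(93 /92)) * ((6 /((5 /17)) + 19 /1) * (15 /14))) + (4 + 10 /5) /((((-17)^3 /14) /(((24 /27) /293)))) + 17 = -1593212105212 /223123895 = -7140.48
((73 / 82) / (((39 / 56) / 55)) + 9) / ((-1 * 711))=-126811 / 1136889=-0.11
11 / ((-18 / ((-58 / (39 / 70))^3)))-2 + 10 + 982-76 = 368566746094 / 533871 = 690366.67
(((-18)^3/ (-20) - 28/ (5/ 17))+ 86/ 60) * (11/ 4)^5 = 191167537/ 6144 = 31114.51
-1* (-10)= 10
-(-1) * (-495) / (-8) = 495 / 8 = 61.88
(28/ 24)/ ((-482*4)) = -7/ 11568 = -0.00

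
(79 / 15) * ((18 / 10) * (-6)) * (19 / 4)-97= -18359 / 50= -367.18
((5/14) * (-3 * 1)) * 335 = -5025/14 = -358.93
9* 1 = 9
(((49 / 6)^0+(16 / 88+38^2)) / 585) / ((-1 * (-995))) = 5299 / 2134275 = 0.00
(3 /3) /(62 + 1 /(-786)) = 786 /48731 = 0.02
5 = 5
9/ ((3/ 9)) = 27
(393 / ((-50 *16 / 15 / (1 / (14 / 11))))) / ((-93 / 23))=99429 / 69440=1.43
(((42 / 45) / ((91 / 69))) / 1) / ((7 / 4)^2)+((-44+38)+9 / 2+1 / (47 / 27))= -207911 / 299390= -0.69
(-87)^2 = 7569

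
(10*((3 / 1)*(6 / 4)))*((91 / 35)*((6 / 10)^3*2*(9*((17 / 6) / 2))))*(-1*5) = -161109 / 50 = -3222.18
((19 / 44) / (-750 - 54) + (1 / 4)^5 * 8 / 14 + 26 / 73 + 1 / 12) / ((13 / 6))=127123819 / 626674048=0.20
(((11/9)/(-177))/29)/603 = -11/27856791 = -0.00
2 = 2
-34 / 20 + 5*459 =22933 / 10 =2293.30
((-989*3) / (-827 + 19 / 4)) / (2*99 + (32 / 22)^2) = 2838 / 157391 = 0.02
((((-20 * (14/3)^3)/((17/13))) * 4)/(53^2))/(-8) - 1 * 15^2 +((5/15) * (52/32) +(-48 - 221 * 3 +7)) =-9573867131/10314648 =-928.18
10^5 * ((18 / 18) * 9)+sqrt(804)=2 * sqrt(201)+900000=900028.35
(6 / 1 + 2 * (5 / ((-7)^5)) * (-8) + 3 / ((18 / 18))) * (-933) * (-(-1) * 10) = -1412030190 / 16807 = -84014.41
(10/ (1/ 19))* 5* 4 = 3800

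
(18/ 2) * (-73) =-657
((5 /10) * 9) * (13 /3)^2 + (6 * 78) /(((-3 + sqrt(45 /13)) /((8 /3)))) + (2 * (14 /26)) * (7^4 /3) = 21091 /78 - 52 * sqrt(65) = -148.84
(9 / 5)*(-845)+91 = -1430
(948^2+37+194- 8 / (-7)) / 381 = 6292553 / 2667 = 2359.41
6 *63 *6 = 2268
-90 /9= -10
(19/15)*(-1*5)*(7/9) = -133/27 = -4.93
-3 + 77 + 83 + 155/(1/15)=2482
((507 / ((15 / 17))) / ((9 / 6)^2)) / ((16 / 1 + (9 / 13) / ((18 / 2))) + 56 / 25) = 746980 / 53577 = 13.94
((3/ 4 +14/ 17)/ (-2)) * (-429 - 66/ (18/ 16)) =156541/ 408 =383.68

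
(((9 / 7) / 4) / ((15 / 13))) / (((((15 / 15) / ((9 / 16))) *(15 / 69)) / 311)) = 2510703 / 11200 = 224.17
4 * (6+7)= 52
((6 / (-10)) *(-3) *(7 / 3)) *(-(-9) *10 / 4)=189 / 2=94.50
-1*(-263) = 263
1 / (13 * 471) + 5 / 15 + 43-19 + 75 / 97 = 14911643 / 593931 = 25.11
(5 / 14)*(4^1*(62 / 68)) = 155 / 119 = 1.30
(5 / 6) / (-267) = -5 / 1602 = -0.00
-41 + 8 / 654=-13403 / 327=-40.99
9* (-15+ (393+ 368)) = 6714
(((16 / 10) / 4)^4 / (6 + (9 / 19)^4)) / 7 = 2085136 / 3449630625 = 0.00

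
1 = 1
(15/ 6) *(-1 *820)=-2050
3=3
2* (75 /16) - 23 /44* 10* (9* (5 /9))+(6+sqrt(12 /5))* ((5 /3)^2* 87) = 290* sqrt(15) /3+126125 /88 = 1807.63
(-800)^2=640000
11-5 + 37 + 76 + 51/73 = 119.70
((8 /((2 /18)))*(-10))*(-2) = 1440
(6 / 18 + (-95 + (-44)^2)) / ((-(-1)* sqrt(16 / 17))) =1381* sqrt(17) / 3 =1898.00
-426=-426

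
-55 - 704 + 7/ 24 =-18209/ 24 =-758.71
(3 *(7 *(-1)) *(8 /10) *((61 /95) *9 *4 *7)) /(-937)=1291248 /445075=2.90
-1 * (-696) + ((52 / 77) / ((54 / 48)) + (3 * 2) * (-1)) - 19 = 671.60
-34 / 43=-0.79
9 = 9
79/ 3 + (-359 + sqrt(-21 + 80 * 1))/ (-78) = 2413/ 78 - sqrt(59)/ 78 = 30.84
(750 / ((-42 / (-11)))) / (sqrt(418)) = 125* sqrt(418) / 266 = 9.61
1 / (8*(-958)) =-1 / 7664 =-0.00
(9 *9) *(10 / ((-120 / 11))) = -297 / 4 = -74.25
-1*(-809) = 809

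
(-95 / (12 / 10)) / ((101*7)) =-475 / 4242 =-0.11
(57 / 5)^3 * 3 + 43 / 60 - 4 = 6662023 / 1500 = 4441.35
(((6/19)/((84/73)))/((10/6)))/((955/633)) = 138627/1270150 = 0.11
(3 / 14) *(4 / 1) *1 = 6 / 7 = 0.86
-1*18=-18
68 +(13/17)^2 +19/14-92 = -89247/4046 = -22.06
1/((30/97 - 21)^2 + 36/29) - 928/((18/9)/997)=-54195519221299/117152145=-462608.00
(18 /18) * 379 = 379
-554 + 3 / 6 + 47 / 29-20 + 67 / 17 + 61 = -499841 / 986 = -506.94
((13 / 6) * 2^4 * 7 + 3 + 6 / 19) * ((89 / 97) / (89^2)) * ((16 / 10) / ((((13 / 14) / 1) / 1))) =1570352 / 31985265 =0.05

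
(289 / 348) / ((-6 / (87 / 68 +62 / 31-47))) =6.05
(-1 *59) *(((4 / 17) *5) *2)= -2360 / 17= -138.82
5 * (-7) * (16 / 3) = -560 / 3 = -186.67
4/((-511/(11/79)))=-44/40369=-0.00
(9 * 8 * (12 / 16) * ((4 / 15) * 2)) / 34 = 72 / 85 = 0.85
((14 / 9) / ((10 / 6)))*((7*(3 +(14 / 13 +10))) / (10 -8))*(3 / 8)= 8967 / 520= 17.24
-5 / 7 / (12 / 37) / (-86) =185 / 7224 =0.03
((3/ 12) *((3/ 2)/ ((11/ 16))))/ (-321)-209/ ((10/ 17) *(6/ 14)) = -29273227/ 35310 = -829.04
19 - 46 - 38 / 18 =-262 / 9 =-29.11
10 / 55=2 / 11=0.18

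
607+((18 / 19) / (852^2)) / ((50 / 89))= 23255141289 / 38311600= 607.00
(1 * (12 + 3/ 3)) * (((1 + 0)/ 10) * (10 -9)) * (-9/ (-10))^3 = 9477/ 10000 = 0.95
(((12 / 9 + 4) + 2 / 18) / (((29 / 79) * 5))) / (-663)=-0.00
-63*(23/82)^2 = -33327/6724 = -4.96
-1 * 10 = -10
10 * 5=50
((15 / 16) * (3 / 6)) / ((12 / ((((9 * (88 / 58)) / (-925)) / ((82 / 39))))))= -3861 / 14077760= -0.00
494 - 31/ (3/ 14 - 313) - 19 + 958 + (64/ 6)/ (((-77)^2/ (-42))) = 5315102971/ 3709013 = 1433.02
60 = 60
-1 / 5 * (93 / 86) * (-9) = 837 / 430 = 1.95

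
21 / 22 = 0.95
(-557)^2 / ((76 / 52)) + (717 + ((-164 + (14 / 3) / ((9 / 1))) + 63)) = 212892.15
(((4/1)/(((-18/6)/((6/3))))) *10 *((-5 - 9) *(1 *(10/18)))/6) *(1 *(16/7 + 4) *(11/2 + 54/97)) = 10340000/7857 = 1316.02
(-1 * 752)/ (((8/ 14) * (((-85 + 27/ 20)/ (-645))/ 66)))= -160063200/ 239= -669720.50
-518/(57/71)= -36778/57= -645.23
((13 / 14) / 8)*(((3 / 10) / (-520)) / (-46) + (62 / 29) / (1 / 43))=91101041 / 8537600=10.67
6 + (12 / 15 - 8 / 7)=198 / 35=5.66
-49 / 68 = -0.72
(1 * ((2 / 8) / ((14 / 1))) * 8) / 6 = 1 / 42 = 0.02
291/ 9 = 97/ 3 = 32.33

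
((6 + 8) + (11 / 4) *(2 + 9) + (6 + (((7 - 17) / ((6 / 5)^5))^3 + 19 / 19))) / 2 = -802574708185 / 117546246144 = -6.83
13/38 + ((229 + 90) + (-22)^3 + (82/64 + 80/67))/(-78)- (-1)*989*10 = 10615437813/1059136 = 10022.73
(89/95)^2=7921/9025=0.88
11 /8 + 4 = 5.38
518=518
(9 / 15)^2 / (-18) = -1 / 50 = -0.02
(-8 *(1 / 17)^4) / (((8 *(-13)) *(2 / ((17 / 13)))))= 1 / 1660594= 0.00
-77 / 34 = -2.26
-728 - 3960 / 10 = -1124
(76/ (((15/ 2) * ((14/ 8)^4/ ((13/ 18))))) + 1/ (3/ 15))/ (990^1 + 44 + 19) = 1873603/ 341314155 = 0.01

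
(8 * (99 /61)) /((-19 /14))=-11088 /1159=-9.57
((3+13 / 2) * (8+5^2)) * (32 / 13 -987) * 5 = -40124865 / 26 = -1543264.04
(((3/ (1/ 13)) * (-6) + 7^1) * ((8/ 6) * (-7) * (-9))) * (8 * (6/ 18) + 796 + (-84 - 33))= -12998020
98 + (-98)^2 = 9702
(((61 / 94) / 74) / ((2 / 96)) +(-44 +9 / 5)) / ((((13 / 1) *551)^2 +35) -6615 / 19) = -6902111 / 8476380406395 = -0.00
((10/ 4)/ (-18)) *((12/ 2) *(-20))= 50/ 3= 16.67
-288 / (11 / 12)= -3456 / 11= -314.18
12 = 12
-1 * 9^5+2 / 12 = -354293 / 6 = -59048.83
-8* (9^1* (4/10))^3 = -46656/125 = -373.25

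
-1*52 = -52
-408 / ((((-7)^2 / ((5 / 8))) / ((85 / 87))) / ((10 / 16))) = -36125 / 11368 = -3.18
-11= -11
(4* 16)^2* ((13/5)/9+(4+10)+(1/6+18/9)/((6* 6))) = 7934464/135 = 58773.81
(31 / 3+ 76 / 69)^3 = 1495.15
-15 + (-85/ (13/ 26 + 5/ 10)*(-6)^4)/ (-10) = 11001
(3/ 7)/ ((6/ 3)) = 3/ 14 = 0.21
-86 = -86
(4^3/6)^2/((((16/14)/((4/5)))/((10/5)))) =7168/45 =159.29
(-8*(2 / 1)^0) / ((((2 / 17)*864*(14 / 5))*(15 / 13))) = -0.02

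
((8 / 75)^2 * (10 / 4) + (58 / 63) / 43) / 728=8441 / 123259500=0.00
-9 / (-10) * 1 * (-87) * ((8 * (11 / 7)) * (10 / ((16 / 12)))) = -51678 / 7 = -7382.57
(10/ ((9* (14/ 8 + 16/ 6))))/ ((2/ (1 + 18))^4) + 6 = 653513/ 318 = 2055.07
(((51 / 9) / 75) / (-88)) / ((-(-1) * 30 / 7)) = -119 / 594000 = -0.00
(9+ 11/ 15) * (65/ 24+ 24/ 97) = 502313/ 17460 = 28.77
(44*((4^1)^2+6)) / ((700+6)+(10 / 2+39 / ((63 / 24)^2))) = 142296 / 105349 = 1.35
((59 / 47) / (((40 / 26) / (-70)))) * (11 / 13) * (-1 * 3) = 13629 / 94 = 144.99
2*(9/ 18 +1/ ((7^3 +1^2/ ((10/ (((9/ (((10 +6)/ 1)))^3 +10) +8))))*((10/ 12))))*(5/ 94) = 71110205/ 1327631278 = 0.05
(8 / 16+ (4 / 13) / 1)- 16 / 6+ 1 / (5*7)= -4997 / 2730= -1.83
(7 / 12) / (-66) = -7 / 792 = -0.01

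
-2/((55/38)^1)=-76/55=-1.38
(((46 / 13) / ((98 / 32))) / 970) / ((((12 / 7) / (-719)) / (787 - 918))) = 8665388 / 132405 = 65.45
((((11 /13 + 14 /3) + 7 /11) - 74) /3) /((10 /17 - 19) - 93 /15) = 618545 /673101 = 0.92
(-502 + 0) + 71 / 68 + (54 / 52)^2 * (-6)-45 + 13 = -6199087 / 11492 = -539.43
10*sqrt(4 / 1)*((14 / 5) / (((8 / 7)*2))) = 49 / 2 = 24.50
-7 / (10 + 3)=-7 / 13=-0.54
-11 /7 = -1.57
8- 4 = 4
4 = 4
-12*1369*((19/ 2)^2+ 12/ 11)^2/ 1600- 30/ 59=-3913950282993/ 45689600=-85663.92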